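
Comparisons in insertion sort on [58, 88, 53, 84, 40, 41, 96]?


Algorithm: insertion sort
Input: [58, 88, 53, 84, 40, 41, 96]
Sorted: [40, 41, 53, 58, 84, 88, 96]

15


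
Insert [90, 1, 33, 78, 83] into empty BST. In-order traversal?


Insert 90: root
Insert 1: L from 90
Insert 33: L from 90 -> R from 1
Insert 78: L from 90 -> R from 1 -> R from 33
Insert 83: L from 90 -> R from 1 -> R from 33 -> R from 78

In-order: [1, 33, 78, 83, 90]


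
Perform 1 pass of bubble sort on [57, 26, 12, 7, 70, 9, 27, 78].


Initial: [57, 26, 12, 7, 70, 9, 27, 78]
Pass 1: [26, 12, 7, 57, 9, 27, 70, 78] (5 swaps)

After 1 pass: [26, 12, 7, 57, 9, 27, 70, 78]


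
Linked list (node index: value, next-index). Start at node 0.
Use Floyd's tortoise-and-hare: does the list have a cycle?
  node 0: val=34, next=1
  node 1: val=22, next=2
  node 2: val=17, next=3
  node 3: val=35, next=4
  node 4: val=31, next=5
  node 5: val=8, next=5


Floyd's tortoise (slow, +1) and hare (fast, +2):
  init: slow=0, fast=0
  step 1: slow=1, fast=2
  step 2: slow=2, fast=4
  step 3: slow=3, fast=5
  step 4: slow=4, fast=5
  step 5: slow=5, fast=5
  slow == fast at node 5: cycle detected

Cycle: yes


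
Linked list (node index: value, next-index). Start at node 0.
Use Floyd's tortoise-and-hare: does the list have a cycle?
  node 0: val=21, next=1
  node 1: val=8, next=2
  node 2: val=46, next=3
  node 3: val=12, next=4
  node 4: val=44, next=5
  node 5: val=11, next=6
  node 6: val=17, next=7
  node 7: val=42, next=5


Floyd's tortoise (slow, +1) and hare (fast, +2):
  init: slow=0, fast=0
  step 1: slow=1, fast=2
  step 2: slow=2, fast=4
  step 3: slow=3, fast=6
  step 4: slow=4, fast=5
  step 5: slow=5, fast=7
  step 6: slow=6, fast=6
  slow == fast at node 6: cycle detected

Cycle: yes


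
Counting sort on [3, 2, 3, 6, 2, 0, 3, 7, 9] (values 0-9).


Input: [3, 2, 3, 6, 2, 0, 3, 7, 9]
Counts: [1, 0, 2, 3, 0, 0, 1, 1, 0, 1]

Sorted: [0, 2, 2, 3, 3, 3, 6, 7, 9]


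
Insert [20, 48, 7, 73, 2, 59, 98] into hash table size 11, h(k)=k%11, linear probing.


Insert 20: h=9 -> slot 9
Insert 48: h=4 -> slot 4
Insert 7: h=7 -> slot 7
Insert 73: h=7, 1 probes -> slot 8
Insert 2: h=2 -> slot 2
Insert 59: h=4, 1 probes -> slot 5
Insert 98: h=10 -> slot 10

Table: [None, None, 2, None, 48, 59, None, 7, 73, 20, 98]


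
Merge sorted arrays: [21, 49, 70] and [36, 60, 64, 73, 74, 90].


Take 21 from A
Take 36 from B
Take 49 from A
Take 60 from B
Take 64 from B
Take 70 from A

Merged: [21, 36, 49, 60, 64, 70, 73, 74, 90]


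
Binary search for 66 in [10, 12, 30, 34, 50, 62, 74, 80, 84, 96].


Step 1: lo=0, hi=9, mid=4, val=50
Step 2: lo=5, hi=9, mid=7, val=80
Step 3: lo=5, hi=6, mid=5, val=62
Step 4: lo=6, hi=6, mid=6, val=74

Not found


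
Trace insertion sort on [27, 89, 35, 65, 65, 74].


Initial: [27, 89, 35, 65, 65, 74]
Insert 89: [27, 89, 35, 65, 65, 74]
Insert 35: [27, 35, 89, 65, 65, 74]
Insert 65: [27, 35, 65, 89, 65, 74]
Insert 65: [27, 35, 65, 65, 89, 74]
Insert 74: [27, 35, 65, 65, 74, 89]

Sorted: [27, 35, 65, 65, 74, 89]


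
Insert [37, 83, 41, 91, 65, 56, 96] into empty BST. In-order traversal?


Insert 37: root
Insert 83: R from 37
Insert 41: R from 37 -> L from 83
Insert 91: R from 37 -> R from 83
Insert 65: R from 37 -> L from 83 -> R from 41
Insert 56: R from 37 -> L from 83 -> R from 41 -> L from 65
Insert 96: R from 37 -> R from 83 -> R from 91

In-order: [37, 41, 56, 65, 83, 91, 96]


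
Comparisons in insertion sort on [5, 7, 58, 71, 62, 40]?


Algorithm: insertion sort
Input: [5, 7, 58, 71, 62, 40]
Sorted: [5, 7, 40, 58, 62, 71]

9


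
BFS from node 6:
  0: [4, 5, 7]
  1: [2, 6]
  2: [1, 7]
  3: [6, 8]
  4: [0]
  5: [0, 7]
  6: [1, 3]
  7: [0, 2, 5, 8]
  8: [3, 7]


Visit 6, enqueue [1, 3]
Visit 1, enqueue [2]
Visit 3, enqueue [8]
Visit 2, enqueue [7]
Visit 8, enqueue []
Visit 7, enqueue [0, 5]
Visit 0, enqueue [4]
Visit 5, enqueue []
Visit 4, enqueue []

BFS order: [6, 1, 3, 2, 8, 7, 0, 5, 4]


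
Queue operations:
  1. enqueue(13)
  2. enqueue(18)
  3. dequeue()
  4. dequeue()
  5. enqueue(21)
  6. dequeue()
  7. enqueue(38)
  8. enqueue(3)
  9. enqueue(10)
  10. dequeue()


enqueue(13) -> [13]
enqueue(18) -> [13, 18]
dequeue()->13, [18]
dequeue()->18, []
enqueue(21) -> [21]
dequeue()->21, []
enqueue(38) -> [38]
enqueue(3) -> [38, 3]
enqueue(10) -> [38, 3, 10]
dequeue()->38, [3, 10]

Final queue: [3, 10]


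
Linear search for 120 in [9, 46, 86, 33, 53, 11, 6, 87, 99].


i=0: 9!=120
i=1: 46!=120
i=2: 86!=120
i=3: 33!=120
i=4: 53!=120
i=5: 11!=120
i=6: 6!=120
i=7: 87!=120
i=8: 99!=120

Not found, 9 comps


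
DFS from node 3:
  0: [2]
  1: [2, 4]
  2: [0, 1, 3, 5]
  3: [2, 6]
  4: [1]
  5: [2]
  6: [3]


Visit 3, push [6, 2]
Visit 2, push [5, 1, 0]
Visit 0, push []
Visit 1, push [4]
Visit 4, push []
Visit 5, push []
Visit 6, push []

DFS order: [3, 2, 0, 1, 4, 5, 6]


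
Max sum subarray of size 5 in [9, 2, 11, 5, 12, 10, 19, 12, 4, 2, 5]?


[0:5]: 39
[1:6]: 40
[2:7]: 57
[3:8]: 58
[4:9]: 57
[5:10]: 47
[6:11]: 42

Max: 58 at [3:8]


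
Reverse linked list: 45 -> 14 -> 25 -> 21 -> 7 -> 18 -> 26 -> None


Step 1: curr=45, set curr.next=prev(None) | reversed so far: 45
Step 2: curr=14, set curr.next=prev(45) | reversed so far: 14 -> 45
Step 3: curr=25, set curr.next=prev(14) | reversed so far: 25 -> 14 -> 45
Step 4: curr=21, set curr.next=prev(25) | reversed so far: 21 -> 25 -> 14 -> 45
Step 5: curr=7, set curr.next=prev(21) | reversed so far: 7 -> 21 -> 25 -> 14 -> 45
Step 6: curr=18, set curr.next=prev(7) | reversed so far: 18 -> 7 -> 21 -> 25 -> 14 -> 45
Step 7: curr=26, set curr.next=prev(18) | reversed so far: 26 -> 18 -> 7 -> 21 -> 25 -> 14 -> 45

26 -> 18 -> 7 -> 21 -> 25 -> 14 -> 45 -> None


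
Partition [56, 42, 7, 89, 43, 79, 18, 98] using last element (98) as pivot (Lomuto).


Pivot: 98
  56 <= 98: advance i (no swap)
  42 <= 98: advance i (no swap)
  7 <= 98: advance i (no swap)
  89 <= 98: advance i (no swap)
  43 <= 98: advance i (no swap)
  79 <= 98: advance i (no swap)
  18 <= 98: advance i (no swap)
Place pivot at 7: [56, 42, 7, 89, 43, 79, 18, 98]

Partitioned: [56, 42, 7, 89, 43, 79, 18, 98]


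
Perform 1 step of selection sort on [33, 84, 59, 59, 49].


Initial: [33, 84, 59, 59, 49]
Step 1: min=33 at 0
  Swap: [33, 84, 59, 59, 49]

After 1 step: [33, 84, 59, 59, 49]


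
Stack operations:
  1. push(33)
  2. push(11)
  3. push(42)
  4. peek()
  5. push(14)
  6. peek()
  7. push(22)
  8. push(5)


push(33) -> [33]
push(11) -> [33, 11]
push(42) -> [33, 11, 42]
peek()->42
push(14) -> [33, 11, 42, 14]
peek()->14
push(22) -> [33, 11, 42, 14, 22]
push(5) -> [33, 11, 42, 14, 22, 5]

Final stack: [33, 11, 42, 14, 22, 5]


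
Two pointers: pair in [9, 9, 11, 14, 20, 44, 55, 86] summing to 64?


lo=0(9)+hi=7(86)=95
lo=0(9)+hi=6(55)=64

Yes: 9+55=64


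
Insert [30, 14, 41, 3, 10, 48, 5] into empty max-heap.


Insert 30: [30]
Insert 14: [30, 14]
Insert 41: [41, 14, 30]
Insert 3: [41, 14, 30, 3]
Insert 10: [41, 14, 30, 3, 10]
Insert 48: [48, 14, 41, 3, 10, 30]
Insert 5: [48, 14, 41, 3, 10, 30, 5]

Final heap: [48, 14, 41, 3, 10, 30, 5]


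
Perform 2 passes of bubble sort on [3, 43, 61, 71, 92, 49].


Initial: [3, 43, 61, 71, 92, 49]
Pass 1: [3, 43, 61, 71, 49, 92] (1 swaps)
Pass 2: [3, 43, 61, 49, 71, 92] (1 swaps)

After 2 passes: [3, 43, 61, 49, 71, 92]


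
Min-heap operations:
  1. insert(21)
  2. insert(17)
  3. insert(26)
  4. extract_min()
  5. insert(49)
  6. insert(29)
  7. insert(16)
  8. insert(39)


insert(21) -> [21]
insert(17) -> [17, 21]
insert(26) -> [17, 21, 26]
extract_min()->17, [21, 26]
insert(49) -> [21, 26, 49]
insert(29) -> [21, 26, 49, 29]
insert(16) -> [16, 21, 49, 29, 26]
insert(39) -> [16, 21, 39, 29, 26, 49]

Final heap: [16, 21, 39, 29, 26, 49]


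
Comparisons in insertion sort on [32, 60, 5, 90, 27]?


Algorithm: insertion sort
Input: [32, 60, 5, 90, 27]
Sorted: [5, 27, 32, 60, 90]

8


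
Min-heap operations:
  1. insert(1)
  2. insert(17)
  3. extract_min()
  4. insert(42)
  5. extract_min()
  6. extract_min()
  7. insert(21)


insert(1) -> [1]
insert(17) -> [1, 17]
extract_min()->1, [17]
insert(42) -> [17, 42]
extract_min()->17, [42]
extract_min()->42, []
insert(21) -> [21]

Final heap: [21]


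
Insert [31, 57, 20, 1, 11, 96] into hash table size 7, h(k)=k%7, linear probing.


Insert 31: h=3 -> slot 3
Insert 57: h=1 -> slot 1
Insert 20: h=6 -> slot 6
Insert 1: h=1, 1 probes -> slot 2
Insert 11: h=4 -> slot 4
Insert 96: h=5 -> slot 5

Table: [None, 57, 1, 31, 11, 96, 20]


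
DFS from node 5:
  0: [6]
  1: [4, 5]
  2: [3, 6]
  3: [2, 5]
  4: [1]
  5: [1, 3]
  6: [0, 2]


Visit 5, push [3, 1]
Visit 1, push [4]
Visit 4, push []
Visit 3, push [2]
Visit 2, push [6]
Visit 6, push [0]
Visit 0, push []

DFS order: [5, 1, 4, 3, 2, 6, 0]


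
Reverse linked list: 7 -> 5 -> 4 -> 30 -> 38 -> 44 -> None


Step 1: curr=7, set curr.next=prev(None) | reversed so far: 7
Step 2: curr=5, set curr.next=prev(7) | reversed so far: 5 -> 7
Step 3: curr=4, set curr.next=prev(5) | reversed so far: 4 -> 5 -> 7
Step 4: curr=30, set curr.next=prev(4) | reversed so far: 30 -> 4 -> 5 -> 7
Step 5: curr=38, set curr.next=prev(30) | reversed so far: 38 -> 30 -> 4 -> 5 -> 7
Step 6: curr=44, set curr.next=prev(38) | reversed so far: 44 -> 38 -> 30 -> 4 -> 5 -> 7

44 -> 38 -> 30 -> 4 -> 5 -> 7 -> None


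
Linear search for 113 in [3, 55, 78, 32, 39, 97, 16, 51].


i=0: 3!=113
i=1: 55!=113
i=2: 78!=113
i=3: 32!=113
i=4: 39!=113
i=5: 97!=113
i=6: 16!=113
i=7: 51!=113

Not found, 8 comps


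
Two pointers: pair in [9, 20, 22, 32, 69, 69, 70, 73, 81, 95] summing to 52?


lo=0(9)+hi=9(95)=104
lo=0(9)+hi=8(81)=90
lo=0(9)+hi=7(73)=82
lo=0(9)+hi=6(70)=79
lo=0(9)+hi=5(69)=78
lo=0(9)+hi=4(69)=78
lo=0(9)+hi=3(32)=41
lo=1(20)+hi=3(32)=52

Yes: 20+32=52


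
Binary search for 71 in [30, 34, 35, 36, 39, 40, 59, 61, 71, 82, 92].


Step 1: lo=0, hi=10, mid=5, val=40
Step 2: lo=6, hi=10, mid=8, val=71

Found at index 8


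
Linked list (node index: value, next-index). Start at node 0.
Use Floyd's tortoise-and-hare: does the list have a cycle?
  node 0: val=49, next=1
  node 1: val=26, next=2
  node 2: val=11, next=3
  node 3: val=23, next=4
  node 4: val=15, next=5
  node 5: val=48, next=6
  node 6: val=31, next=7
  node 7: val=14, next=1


Floyd's tortoise (slow, +1) and hare (fast, +2):
  init: slow=0, fast=0
  step 1: slow=1, fast=2
  step 2: slow=2, fast=4
  step 3: slow=3, fast=6
  step 4: slow=4, fast=1
  step 5: slow=5, fast=3
  step 6: slow=6, fast=5
  step 7: slow=7, fast=7
  slow == fast at node 7: cycle detected

Cycle: yes


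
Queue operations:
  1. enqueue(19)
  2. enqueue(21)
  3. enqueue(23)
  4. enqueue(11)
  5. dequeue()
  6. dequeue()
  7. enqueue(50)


enqueue(19) -> [19]
enqueue(21) -> [19, 21]
enqueue(23) -> [19, 21, 23]
enqueue(11) -> [19, 21, 23, 11]
dequeue()->19, [21, 23, 11]
dequeue()->21, [23, 11]
enqueue(50) -> [23, 11, 50]

Final queue: [23, 11, 50]


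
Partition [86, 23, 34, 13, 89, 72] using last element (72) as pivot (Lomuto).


Pivot: 72
  23 <= 72: swap -> [23, 86, 34, 13, 89, 72]
  34 <= 72: swap -> [23, 34, 86, 13, 89, 72]
  13 <= 72: swap -> [23, 34, 13, 86, 89, 72]
Place pivot at 3: [23, 34, 13, 72, 89, 86]

Partitioned: [23, 34, 13, 72, 89, 86]


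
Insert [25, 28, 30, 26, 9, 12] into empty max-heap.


Insert 25: [25]
Insert 28: [28, 25]
Insert 30: [30, 25, 28]
Insert 26: [30, 26, 28, 25]
Insert 9: [30, 26, 28, 25, 9]
Insert 12: [30, 26, 28, 25, 9, 12]

Final heap: [30, 26, 28, 25, 9, 12]


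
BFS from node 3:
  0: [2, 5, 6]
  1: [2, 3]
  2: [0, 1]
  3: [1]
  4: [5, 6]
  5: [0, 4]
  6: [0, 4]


Visit 3, enqueue [1]
Visit 1, enqueue [2]
Visit 2, enqueue [0]
Visit 0, enqueue [5, 6]
Visit 5, enqueue [4]
Visit 6, enqueue []
Visit 4, enqueue []

BFS order: [3, 1, 2, 0, 5, 6, 4]


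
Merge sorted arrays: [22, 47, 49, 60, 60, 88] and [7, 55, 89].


Take 7 from B
Take 22 from A
Take 47 from A
Take 49 from A
Take 55 from B
Take 60 from A
Take 60 from A
Take 88 from A

Merged: [7, 22, 47, 49, 55, 60, 60, 88, 89]


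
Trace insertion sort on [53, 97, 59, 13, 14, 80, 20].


Initial: [53, 97, 59, 13, 14, 80, 20]
Insert 97: [53, 97, 59, 13, 14, 80, 20]
Insert 59: [53, 59, 97, 13, 14, 80, 20]
Insert 13: [13, 53, 59, 97, 14, 80, 20]
Insert 14: [13, 14, 53, 59, 97, 80, 20]
Insert 80: [13, 14, 53, 59, 80, 97, 20]
Insert 20: [13, 14, 20, 53, 59, 80, 97]

Sorted: [13, 14, 20, 53, 59, 80, 97]


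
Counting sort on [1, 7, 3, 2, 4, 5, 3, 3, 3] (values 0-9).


Input: [1, 7, 3, 2, 4, 5, 3, 3, 3]
Counts: [0, 1, 1, 4, 1, 1, 0, 1, 0, 0]

Sorted: [1, 2, 3, 3, 3, 3, 4, 5, 7]


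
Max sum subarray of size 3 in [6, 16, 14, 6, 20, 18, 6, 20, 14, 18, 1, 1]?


[0:3]: 36
[1:4]: 36
[2:5]: 40
[3:6]: 44
[4:7]: 44
[5:8]: 44
[6:9]: 40
[7:10]: 52
[8:11]: 33
[9:12]: 20

Max: 52 at [7:10]


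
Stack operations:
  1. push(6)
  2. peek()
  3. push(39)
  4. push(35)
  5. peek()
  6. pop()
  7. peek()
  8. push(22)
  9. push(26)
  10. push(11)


push(6) -> [6]
peek()->6
push(39) -> [6, 39]
push(35) -> [6, 39, 35]
peek()->35
pop()->35, [6, 39]
peek()->39
push(22) -> [6, 39, 22]
push(26) -> [6, 39, 22, 26]
push(11) -> [6, 39, 22, 26, 11]

Final stack: [6, 39, 22, 26, 11]


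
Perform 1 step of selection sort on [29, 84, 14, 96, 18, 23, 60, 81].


Initial: [29, 84, 14, 96, 18, 23, 60, 81]
Step 1: min=14 at 2
  Swap: [14, 84, 29, 96, 18, 23, 60, 81]

After 1 step: [14, 84, 29, 96, 18, 23, 60, 81]


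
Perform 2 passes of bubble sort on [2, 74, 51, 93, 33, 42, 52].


Initial: [2, 74, 51, 93, 33, 42, 52]
Pass 1: [2, 51, 74, 33, 42, 52, 93] (4 swaps)
Pass 2: [2, 51, 33, 42, 52, 74, 93] (3 swaps)

After 2 passes: [2, 51, 33, 42, 52, 74, 93]


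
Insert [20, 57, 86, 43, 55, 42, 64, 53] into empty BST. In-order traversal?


Insert 20: root
Insert 57: R from 20
Insert 86: R from 20 -> R from 57
Insert 43: R from 20 -> L from 57
Insert 55: R from 20 -> L from 57 -> R from 43
Insert 42: R from 20 -> L from 57 -> L from 43
Insert 64: R from 20 -> R from 57 -> L from 86
Insert 53: R from 20 -> L from 57 -> R from 43 -> L from 55

In-order: [20, 42, 43, 53, 55, 57, 64, 86]


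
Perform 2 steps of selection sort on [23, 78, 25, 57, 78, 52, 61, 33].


Initial: [23, 78, 25, 57, 78, 52, 61, 33]
Step 1: min=23 at 0
  Swap: [23, 78, 25, 57, 78, 52, 61, 33]
Step 2: min=25 at 2
  Swap: [23, 25, 78, 57, 78, 52, 61, 33]

After 2 steps: [23, 25, 78, 57, 78, 52, 61, 33]


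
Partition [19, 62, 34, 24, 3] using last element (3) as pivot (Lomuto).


Pivot: 3
Place pivot at 0: [3, 62, 34, 24, 19]

Partitioned: [3, 62, 34, 24, 19]


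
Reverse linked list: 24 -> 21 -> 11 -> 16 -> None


Step 1: curr=24, set curr.next=prev(None) | reversed so far: 24
Step 2: curr=21, set curr.next=prev(24) | reversed so far: 21 -> 24
Step 3: curr=11, set curr.next=prev(21) | reversed so far: 11 -> 21 -> 24
Step 4: curr=16, set curr.next=prev(11) | reversed so far: 16 -> 11 -> 21 -> 24

16 -> 11 -> 21 -> 24 -> None


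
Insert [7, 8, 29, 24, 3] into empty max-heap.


Insert 7: [7]
Insert 8: [8, 7]
Insert 29: [29, 7, 8]
Insert 24: [29, 24, 8, 7]
Insert 3: [29, 24, 8, 7, 3]

Final heap: [29, 24, 8, 7, 3]


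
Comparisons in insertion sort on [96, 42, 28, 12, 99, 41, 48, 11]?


Algorithm: insertion sort
Input: [96, 42, 28, 12, 99, 41, 48, 11]
Sorted: [11, 12, 28, 41, 42, 48, 96, 99]

21


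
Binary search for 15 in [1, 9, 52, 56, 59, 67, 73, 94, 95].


Step 1: lo=0, hi=8, mid=4, val=59
Step 2: lo=0, hi=3, mid=1, val=9
Step 3: lo=2, hi=3, mid=2, val=52

Not found


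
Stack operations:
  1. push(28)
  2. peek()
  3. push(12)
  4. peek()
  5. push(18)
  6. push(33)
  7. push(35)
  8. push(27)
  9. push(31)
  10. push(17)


push(28) -> [28]
peek()->28
push(12) -> [28, 12]
peek()->12
push(18) -> [28, 12, 18]
push(33) -> [28, 12, 18, 33]
push(35) -> [28, 12, 18, 33, 35]
push(27) -> [28, 12, 18, 33, 35, 27]
push(31) -> [28, 12, 18, 33, 35, 27, 31]
push(17) -> [28, 12, 18, 33, 35, 27, 31, 17]

Final stack: [28, 12, 18, 33, 35, 27, 31, 17]


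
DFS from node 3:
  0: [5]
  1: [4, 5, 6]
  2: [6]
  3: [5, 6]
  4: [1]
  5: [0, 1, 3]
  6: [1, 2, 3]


Visit 3, push [6, 5]
Visit 5, push [1, 0]
Visit 0, push []
Visit 1, push [6, 4]
Visit 4, push []
Visit 6, push [2]
Visit 2, push []

DFS order: [3, 5, 0, 1, 4, 6, 2]


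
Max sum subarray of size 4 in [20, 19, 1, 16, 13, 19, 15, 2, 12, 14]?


[0:4]: 56
[1:5]: 49
[2:6]: 49
[3:7]: 63
[4:8]: 49
[5:9]: 48
[6:10]: 43

Max: 63 at [3:7]


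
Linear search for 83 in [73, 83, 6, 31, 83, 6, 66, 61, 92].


i=0: 73!=83
i=1: 83==83 found!

Found at 1, 2 comps


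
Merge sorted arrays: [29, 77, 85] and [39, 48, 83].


Take 29 from A
Take 39 from B
Take 48 from B
Take 77 from A
Take 83 from B

Merged: [29, 39, 48, 77, 83, 85]


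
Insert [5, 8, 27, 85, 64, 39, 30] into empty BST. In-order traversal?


Insert 5: root
Insert 8: R from 5
Insert 27: R from 5 -> R from 8
Insert 85: R from 5 -> R from 8 -> R from 27
Insert 64: R from 5 -> R from 8 -> R from 27 -> L from 85
Insert 39: R from 5 -> R from 8 -> R from 27 -> L from 85 -> L from 64
Insert 30: R from 5 -> R from 8 -> R from 27 -> L from 85 -> L from 64 -> L from 39

In-order: [5, 8, 27, 30, 39, 64, 85]


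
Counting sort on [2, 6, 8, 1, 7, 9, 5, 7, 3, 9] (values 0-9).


Input: [2, 6, 8, 1, 7, 9, 5, 7, 3, 9]
Counts: [0, 1, 1, 1, 0, 1, 1, 2, 1, 2]

Sorted: [1, 2, 3, 5, 6, 7, 7, 8, 9, 9]


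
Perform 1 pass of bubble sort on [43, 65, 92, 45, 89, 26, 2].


Initial: [43, 65, 92, 45, 89, 26, 2]
Pass 1: [43, 65, 45, 89, 26, 2, 92] (4 swaps)

After 1 pass: [43, 65, 45, 89, 26, 2, 92]


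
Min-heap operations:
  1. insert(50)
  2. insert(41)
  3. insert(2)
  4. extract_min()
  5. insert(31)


insert(50) -> [50]
insert(41) -> [41, 50]
insert(2) -> [2, 50, 41]
extract_min()->2, [41, 50]
insert(31) -> [31, 50, 41]

Final heap: [31, 50, 41]


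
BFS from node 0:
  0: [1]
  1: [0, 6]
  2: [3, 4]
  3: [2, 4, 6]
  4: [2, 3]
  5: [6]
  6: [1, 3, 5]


Visit 0, enqueue [1]
Visit 1, enqueue [6]
Visit 6, enqueue [3, 5]
Visit 3, enqueue [2, 4]
Visit 5, enqueue []
Visit 2, enqueue []
Visit 4, enqueue []

BFS order: [0, 1, 6, 3, 5, 2, 4]


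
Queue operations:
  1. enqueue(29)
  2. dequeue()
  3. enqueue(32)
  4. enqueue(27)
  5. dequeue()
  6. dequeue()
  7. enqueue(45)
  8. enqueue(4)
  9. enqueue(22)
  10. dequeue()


enqueue(29) -> [29]
dequeue()->29, []
enqueue(32) -> [32]
enqueue(27) -> [32, 27]
dequeue()->32, [27]
dequeue()->27, []
enqueue(45) -> [45]
enqueue(4) -> [45, 4]
enqueue(22) -> [45, 4, 22]
dequeue()->45, [4, 22]

Final queue: [4, 22]


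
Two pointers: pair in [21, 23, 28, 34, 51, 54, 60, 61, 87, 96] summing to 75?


lo=0(21)+hi=9(96)=117
lo=0(21)+hi=8(87)=108
lo=0(21)+hi=7(61)=82
lo=0(21)+hi=6(60)=81
lo=0(21)+hi=5(54)=75

Yes: 21+54=75


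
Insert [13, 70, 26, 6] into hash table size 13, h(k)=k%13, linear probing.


Insert 13: h=0 -> slot 0
Insert 70: h=5 -> slot 5
Insert 26: h=0, 1 probes -> slot 1
Insert 6: h=6 -> slot 6

Table: [13, 26, None, None, None, 70, 6, None, None, None, None, None, None]


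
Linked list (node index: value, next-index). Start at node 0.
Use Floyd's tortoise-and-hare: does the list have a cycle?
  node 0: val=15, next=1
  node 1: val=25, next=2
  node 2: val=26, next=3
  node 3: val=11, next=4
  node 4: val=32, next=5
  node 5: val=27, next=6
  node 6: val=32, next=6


Floyd's tortoise (slow, +1) and hare (fast, +2):
  init: slow=0, fast=0
  step 1: slow=1, fast=2
  step 2: slow=2, fast=4
  step 3: slow=3, fast=6
  step 4: slow=4, fast=6
  step 5: slow=5, fast=6
  step 6: slow=6, fast=6
  slow == fast at node 6: cycle detected

Cycle: yes


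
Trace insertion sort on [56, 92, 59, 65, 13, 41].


Initial: [56, 92, 59, 65, 13, 41]
Insert 92: [56, 92, 59, 65, 13, 41]
Insert 59: [56, 59, 92, 65, 13, 41]
Insert 65: [56, 59, 65, 92, 13, 41]
Insert 13: [13, 56, 59, 65, 92, 41]
Insert 41: [13, 41, 56, 59, 65, 92]

Sorted: [13, 41, 56, 59, 65, 92]


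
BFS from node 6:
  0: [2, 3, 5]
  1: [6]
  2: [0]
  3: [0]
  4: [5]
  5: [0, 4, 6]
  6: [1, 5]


Visit 6, enqueue [1, 5]
Visit 1, enqueue []
Visit 5, enqueue [0, 4]
Visit 0, enqueue [2, 3]
Visit 4, enqueue []
Visit 2, enqueue []
Visit 3, enqueue []

BFS order: [6, 1, 5, 0, 4, 2, 3]


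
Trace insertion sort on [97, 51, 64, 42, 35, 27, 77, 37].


Initial: [97, 51, 64, 42, 35, 27, 77, 37]
Insert 51: [51, 97, 64, 42, 35, 27, 77, 37]
Insert 64: [51, 64, 97, 42, 35, 27, 77, 37]
Insert 42: [42, 51, 64, 97, 35, 27, 77, 37]
Insert 35: [35, 42, 51, 64, 97, 27, 77, 37]
Insert 27: [27, 35, 42, 51, 64, 97, 77, 37]
Insert 77: [27, 35, 42, 51, 64, 77, 97, 37]
Insert 37: [27, 35, 37, 42, 51, 64, 77, 97]

Sorted: [27, 35, 37, 42, 51, 64, 77, 97]


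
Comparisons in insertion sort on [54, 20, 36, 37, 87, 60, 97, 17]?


Algorithm: insertion sort
Input: [54, 20, 36, 37, 87, 60, 97, 17]
Sorted: [17, 20, 36, 37, 54, 60, 87, 97]

16


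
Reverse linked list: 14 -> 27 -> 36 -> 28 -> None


Step 1: curr=14, set curr.next=prev(None) | reversed so far: 14
Step 2: curr=27, set curr.next=prev(14) | reversed so far: 27 -> 14
Step 3: curr=36, set curr.next=prev(27) | reversed so far: 36 -> 27 -> 14
Step 4: curr=28, set curr.next=prev(36) | reversed so far: 28 -> 36 -> 27 -> 14

28 -> 36 -> 27 -> 14 -> None


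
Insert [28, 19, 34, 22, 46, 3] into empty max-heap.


Insert 28: [28]
Insert 19: [28, 19]
Insert 34: [34, 19, 28]
Insert 22: [34, 22, 28, 19]
Insert 46: [46, 34, 28, 19, 22]
Insert 3: [46, 34, 28, 19, 22, 3]

Final heap: [46, 34, 28, 19, 22, 3]


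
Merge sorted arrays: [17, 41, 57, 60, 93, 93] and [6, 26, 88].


Take 6 from B
Take 17 from A
Take 26 from B
Take 41 from A
Take 57 from A
Take 60 from A
Take 88 from B

Merged: [6, 17, 26, 41, 57, 60, 88, 93, 93]


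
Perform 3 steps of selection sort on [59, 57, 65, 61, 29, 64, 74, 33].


Initial: [59, 57, 65, 61, 29, 64, 74, 33]
Step 1: min=29 at 4
  Swap: [29, 57, 65, 61, 59, 64, 74, 33]
Step 2: min=33 at 7
  Swap: [29, 33, 65, 61, 59, 64, 74, 57]
Step 3: min=57 at 7
  Swap: [29, 33, 57, 61, 59, 64, 74, 65]

After 3 steps: [29, 33, 57, 61, 59, 64, 74, 65]


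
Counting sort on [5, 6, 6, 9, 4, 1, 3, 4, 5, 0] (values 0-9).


Input: [5, 6, 6, 9, 4, 1, 3, 4, 5, 0]
Counts: [1, 1, 0, 1, 2, 2, 2, 0, 0, 1]

Sorted: [0, 1, 3, 4, 4, 5, 5, 6, 6, 9]


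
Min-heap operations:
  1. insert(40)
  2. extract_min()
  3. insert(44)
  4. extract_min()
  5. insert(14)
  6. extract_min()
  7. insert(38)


insert(40) -> [40]
extract_min()->40, []
insert(44) -> [44]
extract_min()->44, []
insert(14) -> [14]
extract_min()->14, []
insert(38) -> [38]

Final heap: [38]


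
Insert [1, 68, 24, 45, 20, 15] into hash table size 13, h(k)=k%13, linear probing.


Insert 1: h=1 -> slot 1
Insert 68: h=3 -> slot 3
Insert 24: h=11 -> slot 11
Insert 45: h=6 -> slot 6
Insert 20: h=7 -> slot 7
Insert 15: h=2 -> slot 2

Table: [None, 1, 15, 68, None, None, 45, 20, None, None, None, 24, None]


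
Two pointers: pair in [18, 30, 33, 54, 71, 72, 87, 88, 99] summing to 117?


lo=0(18)+hi=8(99)=117

Yes: 18+99=117


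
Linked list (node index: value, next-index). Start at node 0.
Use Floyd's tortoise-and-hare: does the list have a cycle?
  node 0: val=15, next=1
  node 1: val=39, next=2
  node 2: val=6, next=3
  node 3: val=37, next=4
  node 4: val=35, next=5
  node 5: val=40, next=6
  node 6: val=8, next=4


Floyd's tortoise (slow, +1) and hare (fast, +2):
  init: slow=0, fast=0
  step 1: slow=1, fast=2
  step 2: slow=2, fast=4
  step 3: slow=3, fast=6
  step 4: slow=4, fast=5
  step 5: slow=5, fast=4
  step 6: slow=6, fast=6
  slow == fast at node 6: cycle detected

Cycle: yes


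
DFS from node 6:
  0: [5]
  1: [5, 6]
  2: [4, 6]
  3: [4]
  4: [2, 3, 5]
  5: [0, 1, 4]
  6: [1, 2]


Visit 6, push [2, 1]
Visit 1, push [5]
Visit 5, push [4, 0]
Visit 0, push []
Visit 4, push [3, 2]
Visit 2, push []
Visit 3, push []

DFS order: [6, 1, 5, 0, 4, 2, 3]


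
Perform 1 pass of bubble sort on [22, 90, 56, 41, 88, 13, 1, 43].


Initial: [22, 90, 56, 41, 88, 13, 1, 43]
Pass 1: [22, 56, 41, 88, 13, 1, 43, 90] (6 swaps)

After 1 pass: [22, 56, 41, 88, 13, 1, 43, 90]


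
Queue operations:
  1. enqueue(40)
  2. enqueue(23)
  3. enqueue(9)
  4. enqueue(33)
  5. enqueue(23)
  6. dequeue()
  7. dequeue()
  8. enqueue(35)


enqueue(40) -> [40]
enqueue(23) -> [40, 23]
enqueue(9) -> [40, 23, 9]
enqueue(33) -> [40, 23, 9, 33]
enqueue(23) -> [40, 23, 9, 33, 23]
dequeue()->40, [23, 9, 33, 23]
dequeue()->23, [9, 33, 23]
enqueue(35) -> [9, 33, 23, 35]

Final queue: [9, 33, 23, 35]


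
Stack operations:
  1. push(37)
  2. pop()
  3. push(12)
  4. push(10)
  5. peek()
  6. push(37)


push(37) -> [37]
pop()->37, []
push(12) -> [12]
push(10) -> [12, 10]
peek()->10
push(37) -> [12, 10, 37]

Final stack: [12, 10, 37]


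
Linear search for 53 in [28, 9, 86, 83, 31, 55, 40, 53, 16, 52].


i=0: 28!=53
i=1: 9!=53
i=2: 86!=53
i=3: 83!=53
i=4: 31!=53
i=5: 55!=53
i=6: 40!=53
i=7: 53==53 found!

Found at 7, 8 comps


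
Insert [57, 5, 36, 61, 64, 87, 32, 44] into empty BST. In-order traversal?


Insert 57: root
Insert 5: L from 57
Insert 36: L from 57 -> R from 5
Insert 61: R from 57
Insert 64: R from 57 -> R from 61
Insert 87: R from 57 -> R from 61 -> R from 64
Insert 32: L from 57 -> R from 5 -> L from 36
Insert 44: L from 57 -> R from 5 -> R from 36

In-order: [5, 32, 36, 44, 57, 61, 64, 87]


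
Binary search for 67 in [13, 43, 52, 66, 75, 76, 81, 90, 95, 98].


Step 1: lo=0, hi=9, mid=4, val=75
Step 2: lo=0, hi=3, mid=1, val=43
Step 3: lo=2, hi=3, mid=2, val=52
Step 4: lo=3, hi=3, mid=3, val=66

Not found


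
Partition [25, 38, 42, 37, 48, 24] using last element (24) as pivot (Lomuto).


Pivot: 24
Place pivot at 0: [24, 38, 42, 37, 48, 25]

Partitioned: [24, 38, 42, 37, 48, 25]


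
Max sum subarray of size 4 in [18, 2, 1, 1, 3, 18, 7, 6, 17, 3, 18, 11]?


[0:4]: 22
[1:5]: 7
[2:6]: 23
[3:7]: 29
[4:8]: 34
[5:9]: 48
[6:10]: 33
[7:11]: 44
[8:12]: 49

Max: 49 at [8:12]


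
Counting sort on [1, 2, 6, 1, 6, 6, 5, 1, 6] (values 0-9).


Input: [1, 2, 6, 1, 6, 6, 5, 1, 6]
Counts: [0, 3, 1, 0, 0, 1, 4, 0, 0, 0]

Sorted: [1, 1, 1, 2, 5, 6, 6, 6, 6]


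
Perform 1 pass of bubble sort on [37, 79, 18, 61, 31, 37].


Initial: [37, 79, 18, 61, 31, 37]
Pass 1: [37, 18, 61, 31, 37, 79] (4 swaps)

After 1 pass: [37, 18, 61, 31, 37, 79]


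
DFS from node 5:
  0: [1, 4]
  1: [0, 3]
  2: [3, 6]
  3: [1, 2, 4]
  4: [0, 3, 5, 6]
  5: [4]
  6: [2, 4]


Visit 5, push [4]
Visit 4, push [6, 3, 0]
Visit 0, push [1]
Visit 1, push [3]
Visit 3, push [2]
Visit 2, push [6]
Visit 6, push []

DFS order: [5, 4, 0, 1, 3, 2, 6]


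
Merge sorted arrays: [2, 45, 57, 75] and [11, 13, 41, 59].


Take 2 from A
Take 11 from B
Take 13 from B
Take 41 from B
Take 45 from A
Take 57 from A
Take 59 from B

Merged: [2, 11, 13, 41, 45, 57, 59, 75]


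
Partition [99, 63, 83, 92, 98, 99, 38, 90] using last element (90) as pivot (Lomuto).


Pivot: 90
  63 <= 90: swap -> [63, 99, 83, 92, 98, 99, 38, 90]
  83 <= 90: swap -> [63, 83, 99, 92, 98, 99, 38, 90]
  38 <= 90: swap -> [63, 83, 38, 92, 98, 99, 99, 90]
Place pivot at 3: [63, 83, 38, 90, 98, 99, 99, 92]

Partitioned: [63, 83, 38, 90, 98, 99, 99, 92]


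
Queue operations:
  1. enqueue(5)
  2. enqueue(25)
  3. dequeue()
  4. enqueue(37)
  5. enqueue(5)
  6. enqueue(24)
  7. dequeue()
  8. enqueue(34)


enqueue(5) -> [5]
enqueue(25) -> [5, 25]
dequeue()->5, [25]
enqueue(37) -> [25, 37]
enqueue(5) -> [25, 37, 5]
enqueue(24) -> [25, 37, 5, 24]
dequeue()->25, [37, 5, 24]
enqueue(34) -> [37, 5, 24, 34]

Final queue: [37, 5, 24, 34]


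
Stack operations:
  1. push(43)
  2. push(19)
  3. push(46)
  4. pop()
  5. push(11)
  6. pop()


push(43) -> [43]
push(19) -> [43, 19]
push(46) -> [43, 19, 46]
pop()->46, [43, 19]
push(11) -> [43, 19, 11]
pop()->11, [43, 19]

Final stack: [43, 19]


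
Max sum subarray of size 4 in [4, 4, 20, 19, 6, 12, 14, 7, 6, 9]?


[0:4]: 47
[1:5]: 49
[2:6]: 57
[3:7]: 51
[4:8]: 39
[5:9]: 39
[6:10]: 36

Max: 57 at [2:6]


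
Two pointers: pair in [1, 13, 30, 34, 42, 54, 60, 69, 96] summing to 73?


lo=0(1)+hi=8(96)=97
lo=0(1)+hi=7(69)=70
lo=1(13)+hi=7(69)=82
lo=1(13)+hi=6(60)=73

Yes: 13+60=73


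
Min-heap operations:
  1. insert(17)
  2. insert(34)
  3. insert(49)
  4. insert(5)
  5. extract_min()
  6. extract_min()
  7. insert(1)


insert(17) -> [17]
insert(34) -> [17, 34]
insert(49) -> [17, 34, 49]
insert(5) -> [5, 17, 49, 34]
extract_min()->5, [17, 34, 49]
extract_min()->17, [34, 49]
insert(1) -> [1, 49, 34]

Final heap: [1, 49, 34]


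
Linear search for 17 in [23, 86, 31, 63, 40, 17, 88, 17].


i=0: 23!=17
i=1: 86!=17
i=2: 31!=17
i=3: 63!=17
i=4: 40!=17
i=5: 17==17 found!

Found at 5, 6 comps


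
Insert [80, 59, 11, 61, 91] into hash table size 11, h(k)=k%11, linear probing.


Insert 80: h=3 -> slot 3
Insert 59: h=4 -> slot 4
Insert 11: h=0 -> slot 0
Insert 61: h=6 -> slot 6
Insert 91: h=3, 2 probes -> slot 5

Table: [11, None, None, 80, 59, 91, 61, None, None, None, None]


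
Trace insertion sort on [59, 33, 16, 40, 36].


Initial: [59, 33, 16, 40, 36]
Insert 33: [33, 59, 16, 40, 36]
Insert 16: [16, 33, 59, 40, 36]
Insert 40: [16, 33, 40, 59, 36]
Insert 36: [16, 33, 36, 40, 59]

Sorted: [16, 33, 36, 40, 59]


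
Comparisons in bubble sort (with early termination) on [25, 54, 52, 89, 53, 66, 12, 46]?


Algorithm: bubble sort (with early termination)
Input: [25, 54, 52, 89, 53, 66, 12, 46]
Sorted: [12, 25, 46, 52, 53, 54, 66, 89]

28


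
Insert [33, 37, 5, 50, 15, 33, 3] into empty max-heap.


Insert 33: [33]
Insert 37: [37, 33]
Insert 5: [37, 33, 5]
Insert 50: [50, 37, 5, 33]
Insert 15: [50, 37, 5, 33, 15]
Insert 33: [50, 37, 33, 33, 15, 5]
Insert 3: [50, 37, 33, 33, 15, 5, 3]

Final heap: [50, 37, 33, 33, 15, 5, 3]


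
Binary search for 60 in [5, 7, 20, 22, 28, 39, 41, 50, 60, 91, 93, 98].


Step 1: lo=0, hi=11, mid=5, val=39
Step 2: lo=6, hi=11, mid=8, val=60

Found at index 8


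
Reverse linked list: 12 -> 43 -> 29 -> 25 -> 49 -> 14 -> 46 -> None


Step 1: curr=12, set curr.next=prev(None) | reversed so far: 12
Step 2: curr=43, set curr.next=prev(12) | reversed so far: 43 -> 12
Step 3: curr=29, set curr.next=prev(43) | reversed so far: 29 -> 43 -> 12
Step 4: curr=25, set curr.next=prev(29) | reversed so far: 25 -> 29 -> 43 -> 12
Step 5: curr=49, set curr.next=prev(25) | reversed so far: 49 -> 25 -> 29 -> 43 -> 12
Step 6: curr=14, set curr.next=prev(49) | reversed so far: 14 -> 49 -> 25 -> 29 -> 43 -> 12
Step 7: curr=46, set curr.next=prev(14) | reversed so far: 46 -> 14 -> 49 -> 25 -> 29 -> 43 -> 12

46 -> 14 -> 49 -> 25 -> 29 -> 43 -> 12 -> None


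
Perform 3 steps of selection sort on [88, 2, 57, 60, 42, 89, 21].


Initial: [88, 2, 57, 60, 42, 89, 21]
Step 1: min=2 at 1
  Swap: [2, 88, 57, 60, 42, 89, 21]
Step 2: min=21 at 6
  Swap: [2, 21, 57, 60, 42, 89, 88]
Step 3: min=42 at 4
  Swap: [2, 21, 42, 60, 57, 89, 88]

After 3 steps: [2, 21, 42, 60, 57, 89, 88]


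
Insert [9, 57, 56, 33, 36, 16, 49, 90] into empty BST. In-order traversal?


Insert 9: root
Insert 57: R from 9
Insert 56: R from 9 -> L from 57
Insert 33: R from 9 -> L from 57 -> L from 56
Insert 36: R from 9 -> L from 57 -> L from 56 -> R from 33
Insert 16: R from 9 -> L from 57 -> L from 56 -> L from 33
Insert 49: R from 9 -> L from 57 -> L from 56 -> R from 33 -> R from 36
Insert 90: R from 9 -> R from 57

In-order: [9, 16, 33, 36, 49, 56, 57, 90]


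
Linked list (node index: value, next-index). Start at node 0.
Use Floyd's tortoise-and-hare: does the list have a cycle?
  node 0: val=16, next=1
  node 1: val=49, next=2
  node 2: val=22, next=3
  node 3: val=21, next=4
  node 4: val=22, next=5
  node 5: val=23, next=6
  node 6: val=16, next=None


Floyd's tortoise (slow, +1) and hare (fast, +2):
  init: slow=0, fast=0
  step 1: slow=1, fast=2
  step 2: slow=2, fast=4
  step 3: slow=3, fast=6
  step 4: fast -> None, no cycle

Cycle: no


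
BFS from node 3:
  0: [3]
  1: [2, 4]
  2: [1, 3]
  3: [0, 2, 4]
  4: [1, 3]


Visit 3, enqueue [0, 2, 4]
Visit 0, enqueue []
Visit 2, enqueue [1]
Visit 4, enqueue []
Visit 1, enqueue []

BFS order: [3, 0, 2, 4, 1]


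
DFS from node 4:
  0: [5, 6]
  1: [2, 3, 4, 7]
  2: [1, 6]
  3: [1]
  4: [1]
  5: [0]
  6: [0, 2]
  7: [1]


Visit 4, push [1]
Visit 1, push [7, 3, 2]
Visit 2, push [6]
Visit 6, push [0]
Visit 0, push [5]
Visit 5, push []
Visit 3, push []
Visit 7, push []

DFS order: [4, 1, 2, 6, 0, 5, 3, 7]


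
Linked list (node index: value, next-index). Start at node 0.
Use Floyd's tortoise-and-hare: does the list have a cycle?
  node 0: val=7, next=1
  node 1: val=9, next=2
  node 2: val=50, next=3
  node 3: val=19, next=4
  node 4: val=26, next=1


Floyd's tortoise (slow, +1) and hare (fast, +2):
  init: slow=0, fast=0
  step 1: slow=1, fast=2
  step 2: slow=2, fast=4
  step 3: slow=3, fast=2
  step 4: slow=4, fast=4
  slow == fast at node 4: cycle detected

Cycle: yes


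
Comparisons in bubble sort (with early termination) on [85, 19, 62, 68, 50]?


Algorithm: bubble sort (with early termination)
Input: [85, 19, 62, 68, 50]
Sorted: [19, 50, 62, 68, 85]

10


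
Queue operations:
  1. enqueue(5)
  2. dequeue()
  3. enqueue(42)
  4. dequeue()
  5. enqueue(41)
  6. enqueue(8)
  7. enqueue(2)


enqueue(5) -> [5]
dequeue()->5, []
enqueue(42) -> [42]
dequeue()->42, []
enqueue(41) -> [41]
enqueue(8) -> [41, 8]
enqueue(2) -> [41, 8, 2]

Final queue: [41, 8, 2]


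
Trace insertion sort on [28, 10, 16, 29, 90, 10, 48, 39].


Initial: [28, 10, 16, 29, 90, 10, 48, 39]
Insert 10: [10, 28, 16, 29, 90, 10, 48, 39]
Insert 16: [10, 16, 28, 29, 90, 10, 48, 39]
Insert 29: [10, 16, 28, 29, 90, 10, 48, 39]
Insert 90: [10, 16, 28, 29, 90, 10, 48, 39]
Insert 10: [10, 10, 16, 28, 29, 90, 48, 39]
Insert 48: [10, 10, 16, 28, 29, 48, 90, 39]
Insert 39: [10, 10, 16, 28, 29, 39, 48, 90]

Sorted: [10, 10, 16, 28, 29, 39, 48, 90]


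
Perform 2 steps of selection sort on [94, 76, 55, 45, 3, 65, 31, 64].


Initial: [94, 76, 55, 45, 3, 65, 31, 64]
Step 1: min=3 at 4
  Swap: [3, 76, 55, 45, 94, 65, 31, 64]
Step 2: min=31 at 6
  Swap: [3, 31, 55, 45, 94, 65, 76, 64]

After 2 steps: [3, 31, 55, 45, 94, 65, 76, 64]


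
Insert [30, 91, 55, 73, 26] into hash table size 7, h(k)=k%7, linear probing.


Insert 30: h=2 -> slot 2
Insert 91: h=0 -> slot 0
Insert 55: h=6 -> slot 6
Insert 73: h=3 -> slot 3
Insert 26: h=5 -> slot 5

Table: [91, None, 30, 73, None, 26, 55]


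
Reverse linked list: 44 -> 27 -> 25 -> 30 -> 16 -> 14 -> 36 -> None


Step 1: curr=44, set curr.next=prev(None) | reversed so far: 44
Step 2: curr=27, set curr.next=prev(44) | reversed so far: 27 -> 44
Step 3: curr=25, set curr.next=prev(27) | reversed so far: 25 -> 27 -> 44
Step 4: curr=30, set curr.next=prev(25) | reversed so far: 30 -> 25 -> 27 -> 44
Step 5: curr=16, set curr.next=prev(30) | reversed so far: 16 -> 30 -> 25 -> 27 -> 44
Step 6: curr=14, set curr.next=prev(16) | reversed so far: 14 -> 16 -> 30 -> 25 -> 27 -> 44
Step 7: curr=36, set curr.next=prev(14) | reversed so far: 36 -> 14 -> 16 -> 30 -> 25 -> 27 -> 44

36 -> 14 -> 16 -> 30 -> 25 -> 27 -> 44 -> None


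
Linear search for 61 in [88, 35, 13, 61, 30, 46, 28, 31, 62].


i=0: 88!=61
i=1: 35!=61
i=2: 13!=61
i=3: 61==61 found!

Found at 3, 4 comps


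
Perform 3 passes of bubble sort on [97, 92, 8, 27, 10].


Initial: [97, 92, 8, 27, 10]
Pass 1: [92, 8, 27, 10, 97] (4 swaps)
Pass 2: [8, 27, 10, 92, 97] (3 swaps)
Pass 3: [8, 10, 27, 92, 97] (1 swaps)

After 3 passes: [8, 10, 27, 92, 97]


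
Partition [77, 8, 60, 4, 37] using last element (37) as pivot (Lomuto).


Pivot: 37
  8 <= 37: swap -> [8, 77, 60, 4, 37]
  4 <= 37: swap -> [8, 4, 60, 77, 37]
Place pivot at 2: [8, 4, 37, 77, 60]

Partitioned: [8, 4, 37, 77, 60]


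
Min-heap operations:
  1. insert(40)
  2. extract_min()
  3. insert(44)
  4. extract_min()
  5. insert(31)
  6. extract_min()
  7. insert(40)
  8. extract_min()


insert(40) -> [40]
extract_min()->40, []
insert(44) -> [44]
extract_min()->44, []
insert(31) -> [31]
extract_min()->31, []
insert(40) -> [40]
extract_min()->40, []

Final heap: []


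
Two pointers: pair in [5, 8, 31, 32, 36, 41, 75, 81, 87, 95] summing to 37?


lo=0(5)+hi=9(95)=100
lo=0(5)+hi=8(87)=92
lo=0(5)+hi=7(81)=86
lo=0(5)+hi=6(75)=80
lo=0(5)+hi=5(41)=46
lo=0(5)+hi=4(36)=41
lo=0(5)+hi=3(32)=37

Yes: 5+32=37


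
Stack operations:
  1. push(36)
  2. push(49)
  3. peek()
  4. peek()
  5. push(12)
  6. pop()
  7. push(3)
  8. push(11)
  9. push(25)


push(36) -> [36]
push(49) -> [36, 49]
peek()->49
peek()->49
push(12) -> [36, 49, 12]
pop()->12, [36, 49]
push(3) -> [36, 49, 3]
push(11) -> [36, 49, 3, 11]
push(25) -> [36, 49, 3, 11, 25]

Final stack: [36, 49, 3, 11, 25]


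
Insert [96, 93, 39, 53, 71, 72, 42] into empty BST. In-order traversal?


Insert 96: root
Insert 93: L from 96
Insert 39: L from 96 -> L from 93
Insert 53: L from 96 -> L from 93 -> R from 39
Insert 71: L from 96 -> L from 93 -> R from 39 -> R from 53
Insert 72: L from 96 -> L from 93 -> R from 39 -> R from 53 -> R from 71
Insert 42: L from 96 -> L from 93 -> R from 39 -> L from 53

In-order: [39, 42, 53, 71, 72, 93, 96]


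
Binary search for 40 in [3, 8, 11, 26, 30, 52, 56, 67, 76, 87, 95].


Step 1: lo=0, hi=10, mid=5, val=52
Step 2: lo=0, hi=4, mid=2, val=11
Step 3: lo=3, hi=4, mid=3, val=26
Step 4: lo=4, hi=4, mid=4, val=30

Not found


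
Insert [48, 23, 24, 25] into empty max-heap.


Insert 48: [48]
Insert 23: [48, 23]
Insert 24: [48, 23, 24]
Insert 25: [48, 25, 24, 23]

Final heap: [48, 25, 24, 23]


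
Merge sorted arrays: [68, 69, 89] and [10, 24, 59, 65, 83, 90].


Take 10 from B
Take 24 from B
Take 59 from B
Take 65 from B
Take 68 from A
Take 69 from A
Take 83 from B
Take 89 from A

Merged: [10, 24, 59, 65, 68, 69, 83, 89, 90]


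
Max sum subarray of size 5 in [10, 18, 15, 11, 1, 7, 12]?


[0:5]: 55
[1:6]: 52
[2:7]: 46

Max: 55 at [0:5]


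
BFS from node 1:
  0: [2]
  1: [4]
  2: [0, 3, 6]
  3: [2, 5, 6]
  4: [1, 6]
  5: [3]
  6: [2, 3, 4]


Visit 1, enqueue [4]
Visit 4, enqueue [6]
Visit 6, enqueue [2, 3]
Visit 2, enqueue [0]
Visit 3, enqueue [5]
Visit 0, enqueue []
Visit 5, enqueue []

BFS order: [1, 4, 6, 2, 3, 0, 5]


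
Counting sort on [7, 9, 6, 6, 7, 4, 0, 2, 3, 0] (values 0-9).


Input: [7, 9, 6, 6, 7, 4, 0, 2, 3, 0]
Counts: [2, 0, 1, 1, 1, 0, 2, 2, 0, 1]

Sorted: [0, 0, 2, 3, 4, 6, 6, 7, 7, 9]


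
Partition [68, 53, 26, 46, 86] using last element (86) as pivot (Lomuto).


Pivot: 86
  68 <= 86: advance i (no swap)
  53 <= 86: advance i (no swap)
  26 <= 86: advance i (no swap)
  46 <= 86: advance i (no swap)
Place pivot at 4: [68, 53, 26, 46, 86]

Partitioned: [68, 53, 26, 46, 86]


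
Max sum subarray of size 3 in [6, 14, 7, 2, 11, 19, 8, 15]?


[0:3]: 27
[1:4]: 23
[2:5]: 20
[3:6]: 32
[4:7]: 38
[5:8]: 42

Max: 42 at [5:8]


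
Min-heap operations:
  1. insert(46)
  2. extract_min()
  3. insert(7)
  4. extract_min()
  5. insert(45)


insert(46) -> [46]
extract_min()->46, []
insert(7) -> [7]
extract_min()->7, []
insert(45) -> [45]

Final heap: [45]


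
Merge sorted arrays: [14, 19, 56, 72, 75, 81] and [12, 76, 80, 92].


Take 12 from B
Take 14 from A
Take 19 from A
Take 56 from A
Take 72 from A
Take 75 from A
Take 76 from B
Take 80 from B
Take 81 from A

Merged: [12, 14, 19, 56, 72, 75, 76, 80, 81, 92]


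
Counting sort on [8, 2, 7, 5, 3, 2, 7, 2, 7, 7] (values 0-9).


Input: [8, 2, 7, 5, 3, 2, 7, 2, 7, 7]
Counts: [0, 0, 3, 1, 0, 1, 0, 4, 1, 0]

Sorted: [2, 2, 2, 3, 5, 7, 7, 7, 7, 8]


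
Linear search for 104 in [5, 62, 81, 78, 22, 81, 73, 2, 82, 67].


i=0: 5!=104
i=1: 62!=104
i=2: 81!=104
i=3: 78!=104
i=4: 22!=104
i=5: 81!=104
i=6: 73!=104
i=7: 2!=104
i=8: 82!=104
i=9: 67!=104

Not found, 10 comps
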